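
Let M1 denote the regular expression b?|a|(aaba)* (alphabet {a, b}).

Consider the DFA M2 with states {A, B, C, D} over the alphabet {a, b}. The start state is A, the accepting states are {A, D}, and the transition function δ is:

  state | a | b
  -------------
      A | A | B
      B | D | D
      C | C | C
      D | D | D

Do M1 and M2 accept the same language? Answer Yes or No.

No

The string b is accepted by M1 but rejected by M2.
So L(M1) ≠ L(M2).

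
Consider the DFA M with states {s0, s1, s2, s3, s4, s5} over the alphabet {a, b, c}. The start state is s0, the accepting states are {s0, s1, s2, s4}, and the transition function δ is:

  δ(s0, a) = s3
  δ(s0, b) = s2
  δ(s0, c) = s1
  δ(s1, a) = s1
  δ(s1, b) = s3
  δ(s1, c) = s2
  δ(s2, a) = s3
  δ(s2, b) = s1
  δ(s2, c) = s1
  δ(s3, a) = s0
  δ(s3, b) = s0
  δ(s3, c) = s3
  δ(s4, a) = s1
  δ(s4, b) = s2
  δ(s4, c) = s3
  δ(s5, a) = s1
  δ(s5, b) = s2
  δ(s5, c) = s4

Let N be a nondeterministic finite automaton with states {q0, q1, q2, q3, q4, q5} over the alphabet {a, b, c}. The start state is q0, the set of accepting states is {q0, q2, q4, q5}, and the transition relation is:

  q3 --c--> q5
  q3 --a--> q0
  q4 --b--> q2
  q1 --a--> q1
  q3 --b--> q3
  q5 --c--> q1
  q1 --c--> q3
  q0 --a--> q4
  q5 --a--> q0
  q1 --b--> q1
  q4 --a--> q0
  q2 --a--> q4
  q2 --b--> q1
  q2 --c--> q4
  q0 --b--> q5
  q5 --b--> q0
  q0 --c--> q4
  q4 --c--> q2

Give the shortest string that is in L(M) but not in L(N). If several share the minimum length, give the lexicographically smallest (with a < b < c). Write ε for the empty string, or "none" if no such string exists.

bc

The string bc is accepted by M but not by N.
No shorter string lies in the difference, and bc is the lexicographically first length-2 string in L(M) \ L(N).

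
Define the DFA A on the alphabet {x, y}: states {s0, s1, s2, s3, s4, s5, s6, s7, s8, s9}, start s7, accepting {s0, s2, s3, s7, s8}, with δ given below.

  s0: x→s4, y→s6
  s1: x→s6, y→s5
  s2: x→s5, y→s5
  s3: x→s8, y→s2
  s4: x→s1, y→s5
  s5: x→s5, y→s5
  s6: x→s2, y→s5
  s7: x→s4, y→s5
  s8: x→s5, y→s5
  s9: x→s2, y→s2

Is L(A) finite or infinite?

The useful states (reachable from s7 and able to reach an accepting state) are {s1, s2, s4, s6, s7}.
Restricted to these states the transition graph has no cycle, so every accepting path has bounded length and L is finite.

finite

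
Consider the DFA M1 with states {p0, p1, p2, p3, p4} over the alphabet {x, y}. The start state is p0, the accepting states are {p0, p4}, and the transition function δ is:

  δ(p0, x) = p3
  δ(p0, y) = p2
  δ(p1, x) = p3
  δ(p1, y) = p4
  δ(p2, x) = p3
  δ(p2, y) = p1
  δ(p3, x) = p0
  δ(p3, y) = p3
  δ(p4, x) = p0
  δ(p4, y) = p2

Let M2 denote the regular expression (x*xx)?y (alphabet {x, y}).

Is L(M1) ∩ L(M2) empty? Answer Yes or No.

Yes

Converting the expression M2 to a DFA (subset construction, then merging equivalent states) gives the minimal DFA with states {r0, r1, r2, r3, r4}, start state r0, accepting states {r2} and transitions r0: x→r1, y→r2; r1: x→r3, y→r4; r2: x→r4, y→r4; r3: x→r3, y→r2; r4: x→r4, y→r4.
Exploring the product automaton M1 × M2 from the start pair (p0, r0), following both machines on each input symbol, reaches 11 state pairs: (p0, r0), (p3, r1), (p2, r2), (p0, r3), (p3, r4), (p1, r4), (p3, r3), (p0, r4), (p4, r4), (p3, r2), (p2, r4).
M1 accepts in {p0, p4} and M2 accepts in {r2}; no reachable pair has both components accepting, so no string drives both machines to acceptance simultaneously and L(M1) ∩ L(M2) = ∅.
So no string is accepted by both, and the intersection is empty.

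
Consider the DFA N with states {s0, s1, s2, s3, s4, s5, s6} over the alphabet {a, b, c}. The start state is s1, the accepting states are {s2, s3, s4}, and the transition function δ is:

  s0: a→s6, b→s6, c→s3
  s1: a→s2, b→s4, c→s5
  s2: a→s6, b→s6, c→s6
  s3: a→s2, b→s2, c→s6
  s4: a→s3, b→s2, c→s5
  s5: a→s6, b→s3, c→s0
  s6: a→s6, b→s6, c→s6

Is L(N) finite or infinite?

The useful states (reachable from s1 and able to reach an accepting state) are {s0, s1, s2, s3, s4, s5}.
Restricted to these states the transition graph has no cycle, so every accepting path has bounded length and L is finite.

finite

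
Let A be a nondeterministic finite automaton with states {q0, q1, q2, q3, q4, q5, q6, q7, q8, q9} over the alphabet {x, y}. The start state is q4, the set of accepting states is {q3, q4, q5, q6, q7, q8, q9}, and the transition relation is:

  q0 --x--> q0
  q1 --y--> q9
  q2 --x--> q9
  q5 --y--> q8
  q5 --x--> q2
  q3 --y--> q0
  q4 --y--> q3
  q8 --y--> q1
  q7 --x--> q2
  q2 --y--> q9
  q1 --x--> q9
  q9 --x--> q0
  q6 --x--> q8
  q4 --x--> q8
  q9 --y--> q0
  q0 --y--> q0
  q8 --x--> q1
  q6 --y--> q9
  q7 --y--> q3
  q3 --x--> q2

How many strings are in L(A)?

The useful subgraph on states {q1, q2, q3, q4, q8, q9} is acyclic, so L(A) is finite; the longest accepting path visits 4 useful states, giving maximum string length 3.
Counting accepting paths from q4 by length: 1 of length 0, 2 of length 1, 6 of length 3. Total 9.

9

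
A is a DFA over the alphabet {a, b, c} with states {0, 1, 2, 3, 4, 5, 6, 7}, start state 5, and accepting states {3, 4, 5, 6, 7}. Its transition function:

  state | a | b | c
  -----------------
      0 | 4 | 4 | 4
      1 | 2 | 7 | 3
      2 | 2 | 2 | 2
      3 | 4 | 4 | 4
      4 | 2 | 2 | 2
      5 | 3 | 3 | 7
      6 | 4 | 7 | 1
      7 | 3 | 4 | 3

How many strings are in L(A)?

The useful subgraph on states {3, 4, 5, 7} is acyclic, so L(A) is finite; the longest accepting path visits 4 useful states, giving maximum string length 3.
Counting accepting paths from 5 by length: 1 of length 0, 3 of length 1, 9 of length 2, 6 of length 3. Total 19.

19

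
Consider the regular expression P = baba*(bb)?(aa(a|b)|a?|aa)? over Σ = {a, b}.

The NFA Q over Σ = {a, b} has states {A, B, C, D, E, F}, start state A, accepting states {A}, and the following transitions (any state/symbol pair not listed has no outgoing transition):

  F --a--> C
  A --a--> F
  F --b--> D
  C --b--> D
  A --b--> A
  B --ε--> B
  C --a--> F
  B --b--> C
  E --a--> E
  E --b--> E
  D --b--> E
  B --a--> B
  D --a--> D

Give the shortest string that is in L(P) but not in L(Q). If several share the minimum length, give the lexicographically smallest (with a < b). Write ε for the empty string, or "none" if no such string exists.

bab

The string bab is accepted by P but not by Q.
No shorter string lies in the difference, and bab is the lexicographically first length-3 string in L(P) \ L(Q).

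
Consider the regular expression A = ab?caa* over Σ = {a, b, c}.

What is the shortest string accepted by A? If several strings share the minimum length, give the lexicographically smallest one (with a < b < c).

aca

By inspection of the expression, no string of length less than 3 matches, and aca is the lexicographically first match of length 3.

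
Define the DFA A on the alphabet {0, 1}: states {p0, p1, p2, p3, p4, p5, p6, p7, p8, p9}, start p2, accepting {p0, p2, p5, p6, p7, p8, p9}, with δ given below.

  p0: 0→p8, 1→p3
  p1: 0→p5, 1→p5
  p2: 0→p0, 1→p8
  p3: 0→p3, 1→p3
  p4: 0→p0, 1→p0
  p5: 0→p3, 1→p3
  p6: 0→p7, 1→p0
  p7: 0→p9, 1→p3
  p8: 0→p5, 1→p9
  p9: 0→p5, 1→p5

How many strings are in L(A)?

12

The useful subgraph on states {p0, p2, p5, p8, p9} is acyclic, so L(A) is finite; the longest accepting path visits 5 useful states, giving maximum string length 4.
Counting accepting paths from p2 by length: 1 of length 0, 2 of length 1, 3 of length 2, 4 of length 3, 2 of length 4. Total 12.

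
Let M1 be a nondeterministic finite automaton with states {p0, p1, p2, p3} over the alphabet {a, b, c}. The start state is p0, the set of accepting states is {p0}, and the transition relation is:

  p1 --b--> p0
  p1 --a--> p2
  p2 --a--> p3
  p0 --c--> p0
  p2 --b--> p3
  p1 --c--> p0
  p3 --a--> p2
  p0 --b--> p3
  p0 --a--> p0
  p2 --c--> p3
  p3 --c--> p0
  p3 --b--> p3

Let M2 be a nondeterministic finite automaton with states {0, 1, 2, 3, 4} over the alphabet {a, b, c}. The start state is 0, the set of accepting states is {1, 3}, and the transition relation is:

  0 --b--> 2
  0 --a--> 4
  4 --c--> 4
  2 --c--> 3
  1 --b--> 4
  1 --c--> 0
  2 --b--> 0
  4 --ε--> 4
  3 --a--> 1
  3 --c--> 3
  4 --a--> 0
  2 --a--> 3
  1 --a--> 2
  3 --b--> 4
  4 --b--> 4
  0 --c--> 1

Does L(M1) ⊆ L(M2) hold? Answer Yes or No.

No

The empty string ε is in L(M1) but not in L(M2).
So L(M1) ⊄ L(M2).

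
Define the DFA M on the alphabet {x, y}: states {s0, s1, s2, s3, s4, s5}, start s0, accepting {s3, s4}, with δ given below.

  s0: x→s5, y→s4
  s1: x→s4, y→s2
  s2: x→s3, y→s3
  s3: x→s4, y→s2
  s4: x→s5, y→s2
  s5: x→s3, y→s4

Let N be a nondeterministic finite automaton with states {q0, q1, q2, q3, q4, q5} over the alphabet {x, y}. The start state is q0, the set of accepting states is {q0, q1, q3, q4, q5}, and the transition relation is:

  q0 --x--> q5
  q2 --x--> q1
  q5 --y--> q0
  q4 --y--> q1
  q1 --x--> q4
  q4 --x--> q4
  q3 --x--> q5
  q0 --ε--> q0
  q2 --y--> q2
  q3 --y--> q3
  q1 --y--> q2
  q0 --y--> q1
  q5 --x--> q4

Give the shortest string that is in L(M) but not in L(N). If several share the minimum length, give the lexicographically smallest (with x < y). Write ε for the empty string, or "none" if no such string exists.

The string yyy is accepted by M but not by N.
No shorter string lies in the difference, and yyy is the lexicographically first length-3 string in L(M) \ L(N).

yyy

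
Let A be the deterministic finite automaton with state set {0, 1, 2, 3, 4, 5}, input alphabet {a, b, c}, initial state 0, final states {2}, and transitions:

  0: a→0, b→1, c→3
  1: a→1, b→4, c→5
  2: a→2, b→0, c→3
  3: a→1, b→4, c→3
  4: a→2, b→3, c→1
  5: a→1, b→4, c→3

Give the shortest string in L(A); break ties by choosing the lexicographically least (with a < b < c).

bba

A breadth-first search from 0 reaches an accepting state first via the path 0 → 1 → 4 → 2 on input bba.
No string of length < 3 is accepted (BFS exhausts all shorter strings without reaching an accepting state), and bba is the lexicographically least accepting string of length 3.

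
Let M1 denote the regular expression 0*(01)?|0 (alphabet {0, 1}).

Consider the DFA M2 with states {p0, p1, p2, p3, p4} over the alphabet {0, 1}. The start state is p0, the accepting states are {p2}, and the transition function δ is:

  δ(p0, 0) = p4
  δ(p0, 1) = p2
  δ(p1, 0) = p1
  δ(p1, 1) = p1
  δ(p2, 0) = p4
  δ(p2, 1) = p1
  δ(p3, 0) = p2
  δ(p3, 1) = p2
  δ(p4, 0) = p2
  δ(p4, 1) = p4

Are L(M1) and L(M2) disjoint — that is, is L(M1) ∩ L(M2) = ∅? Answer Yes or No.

The string 00 is accepted by both M1 and M2.
Hence L(M1) ∩ L(M2) ≠ ∅.

No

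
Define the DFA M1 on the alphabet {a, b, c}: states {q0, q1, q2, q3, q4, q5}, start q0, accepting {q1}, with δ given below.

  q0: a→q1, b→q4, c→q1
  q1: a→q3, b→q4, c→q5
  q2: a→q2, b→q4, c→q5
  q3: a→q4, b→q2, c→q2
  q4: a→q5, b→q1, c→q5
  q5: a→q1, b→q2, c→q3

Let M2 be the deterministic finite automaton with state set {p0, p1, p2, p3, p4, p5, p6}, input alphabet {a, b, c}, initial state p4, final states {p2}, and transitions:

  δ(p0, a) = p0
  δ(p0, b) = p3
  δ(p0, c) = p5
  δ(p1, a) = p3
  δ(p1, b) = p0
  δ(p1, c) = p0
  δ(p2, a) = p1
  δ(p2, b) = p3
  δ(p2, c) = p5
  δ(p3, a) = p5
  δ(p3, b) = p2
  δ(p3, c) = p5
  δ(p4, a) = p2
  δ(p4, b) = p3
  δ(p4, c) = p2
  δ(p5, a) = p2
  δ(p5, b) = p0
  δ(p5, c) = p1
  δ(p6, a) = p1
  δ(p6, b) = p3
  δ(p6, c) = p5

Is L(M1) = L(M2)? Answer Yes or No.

Yes

Exploring the product automaton M1 × M2 from the start pair (q0, p4), following both machines on each input symbol, reaches 6 state pairs: (q0, p4), (q1, p2), (q4, p3), (q3, p1), (q5, p5), (q2, p0).
M1 accepts in {q1} and M2 accepts in {p2}. In every reachable pair the two components are either both accepting — (q1, p2) — or both non-accepting, so no string is accepted by exactly one of the machines: L(M1) \ L(M2) and L(M2) \ L(M1) are both empty.
Hence every string is accepted by M1 iff it is accepted by M2, and the two languages coincide.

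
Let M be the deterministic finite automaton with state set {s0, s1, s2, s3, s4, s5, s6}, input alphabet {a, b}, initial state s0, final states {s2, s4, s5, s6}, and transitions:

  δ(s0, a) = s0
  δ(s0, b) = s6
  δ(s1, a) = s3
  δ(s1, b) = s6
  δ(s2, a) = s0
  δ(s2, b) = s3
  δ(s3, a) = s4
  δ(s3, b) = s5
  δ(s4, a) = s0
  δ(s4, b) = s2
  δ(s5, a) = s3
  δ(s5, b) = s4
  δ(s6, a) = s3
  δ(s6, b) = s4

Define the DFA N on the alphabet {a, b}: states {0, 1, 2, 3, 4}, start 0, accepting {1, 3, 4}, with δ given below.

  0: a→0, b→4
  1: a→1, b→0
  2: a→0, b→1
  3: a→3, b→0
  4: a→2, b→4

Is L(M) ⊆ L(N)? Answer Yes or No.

No

The string baa is in L(M) but not in L(N).
So L(M) ⊄ L(N).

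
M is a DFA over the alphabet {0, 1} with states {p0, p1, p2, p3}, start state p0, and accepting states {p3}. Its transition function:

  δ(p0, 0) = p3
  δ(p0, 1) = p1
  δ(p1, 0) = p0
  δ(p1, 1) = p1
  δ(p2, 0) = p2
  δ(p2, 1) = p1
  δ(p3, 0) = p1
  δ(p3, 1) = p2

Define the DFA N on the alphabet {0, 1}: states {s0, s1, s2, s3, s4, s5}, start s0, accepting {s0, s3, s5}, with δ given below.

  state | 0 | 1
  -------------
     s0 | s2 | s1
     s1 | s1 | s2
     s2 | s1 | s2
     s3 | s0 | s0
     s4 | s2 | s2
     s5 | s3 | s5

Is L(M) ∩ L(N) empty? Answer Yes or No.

Yes

Exploring the product automaton M × N from the start pair (p0, s0), following both machines on each input symbol, reaches 8 state pairs: (p0, s0), (p3, s2), (p1, s1), (p2, s2), (p0, s1), (p1, s2), (p2, s1), (p3, s1).
M accepts in {p3} and N accepts in {s0, s3, s5}; no reachable pair has both components accepting, so no string drives both machines to acceptance simultaneously and L(M) ∩ L(N) = ∅.
So no string is accepted by both, and the intersection is empty.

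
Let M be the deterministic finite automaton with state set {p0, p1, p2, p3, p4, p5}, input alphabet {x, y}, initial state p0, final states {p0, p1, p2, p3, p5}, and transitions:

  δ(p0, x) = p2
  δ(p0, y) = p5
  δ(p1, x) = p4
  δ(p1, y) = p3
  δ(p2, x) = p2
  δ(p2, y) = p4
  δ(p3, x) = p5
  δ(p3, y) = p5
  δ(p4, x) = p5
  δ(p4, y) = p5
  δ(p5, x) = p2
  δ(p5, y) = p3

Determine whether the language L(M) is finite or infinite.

State p2 is reachable from the start and can reach an accepting state, and it lies on the cycle p2 → p2.
Traversing that cycle any number of times yields accepted strings of unbounded length, so the language is infinite.

infinite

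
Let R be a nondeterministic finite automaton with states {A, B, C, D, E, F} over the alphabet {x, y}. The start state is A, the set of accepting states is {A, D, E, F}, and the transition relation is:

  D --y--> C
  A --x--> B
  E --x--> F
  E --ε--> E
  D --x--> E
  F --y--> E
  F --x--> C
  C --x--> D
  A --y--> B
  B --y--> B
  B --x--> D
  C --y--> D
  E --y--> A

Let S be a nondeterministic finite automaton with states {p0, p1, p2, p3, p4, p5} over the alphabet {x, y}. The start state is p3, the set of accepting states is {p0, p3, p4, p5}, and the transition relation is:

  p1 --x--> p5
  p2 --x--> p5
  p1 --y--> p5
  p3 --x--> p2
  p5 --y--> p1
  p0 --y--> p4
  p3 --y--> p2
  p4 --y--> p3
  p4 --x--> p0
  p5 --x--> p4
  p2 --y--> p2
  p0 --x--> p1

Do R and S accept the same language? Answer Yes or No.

Exploring the product automaton R × S from the start pair (A, p3), following both machines on each input symbol, reaches 6 state pairs: (A, p3), (B, p2), (D, p5), (E, p4), (C, p1), (F, p0).
R accepts in {A, D, E, F} and S accepts in {p0, p3, p4, p5}. In every reachable pair the two components are either both accepting — (A, p3), (D, p5), (E, p4), (F, p0) — or both non-accepting, so no string is accepted by exactly one of the machines: L(R) \ L(S) and L(S) \ L(R) are both empty.
Hence every string is accepted by R iff it is accepted by S, and the two languages coincide.

Yes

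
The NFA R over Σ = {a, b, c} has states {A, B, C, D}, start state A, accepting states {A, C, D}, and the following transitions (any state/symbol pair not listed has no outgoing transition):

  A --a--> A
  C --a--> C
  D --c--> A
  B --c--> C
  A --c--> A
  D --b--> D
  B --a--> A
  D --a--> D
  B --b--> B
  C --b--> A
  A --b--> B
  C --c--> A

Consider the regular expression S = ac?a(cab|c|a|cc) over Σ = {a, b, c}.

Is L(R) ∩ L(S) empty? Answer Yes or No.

No

The string aaa is accepted by both R and S.
Hence L(R) ∩ L(S) ≠ ∅.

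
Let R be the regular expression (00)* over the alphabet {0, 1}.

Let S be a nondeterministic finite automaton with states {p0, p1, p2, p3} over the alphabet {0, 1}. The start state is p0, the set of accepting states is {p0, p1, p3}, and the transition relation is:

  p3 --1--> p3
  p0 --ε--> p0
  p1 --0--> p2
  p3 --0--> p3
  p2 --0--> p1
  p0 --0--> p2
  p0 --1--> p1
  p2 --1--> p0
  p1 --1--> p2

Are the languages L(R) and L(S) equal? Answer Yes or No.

No

The string 1 is accepted by S but rejected by R.
So L(R) ≠ L(S).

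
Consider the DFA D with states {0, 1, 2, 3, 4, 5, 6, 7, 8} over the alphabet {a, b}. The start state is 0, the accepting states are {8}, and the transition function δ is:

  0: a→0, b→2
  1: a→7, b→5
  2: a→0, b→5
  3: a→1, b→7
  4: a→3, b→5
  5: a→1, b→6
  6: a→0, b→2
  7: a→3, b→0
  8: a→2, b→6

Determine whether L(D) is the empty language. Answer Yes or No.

Yes

The states reachable from the start state are {0, 1, 2, 3, 5, 6, 7}.
None of the accepting states {8} is reachable, so no string is accepted and L(D) = ∅.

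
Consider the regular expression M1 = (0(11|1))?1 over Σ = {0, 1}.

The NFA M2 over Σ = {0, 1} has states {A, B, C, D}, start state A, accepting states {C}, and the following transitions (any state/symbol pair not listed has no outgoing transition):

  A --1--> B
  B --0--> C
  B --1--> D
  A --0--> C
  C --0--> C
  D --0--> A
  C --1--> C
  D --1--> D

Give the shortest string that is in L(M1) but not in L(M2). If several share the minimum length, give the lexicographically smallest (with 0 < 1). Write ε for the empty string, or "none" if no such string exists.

1

The string 1 is accepted by M1 but not by M2.
No shorter string lies in the difference, and 1 is the lexicographically first length-1 string in L(M1) \ L(M2).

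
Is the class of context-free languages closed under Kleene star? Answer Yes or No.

Yes

If S₁ is the start symbol of a grammar for L, the grammar with new start symbol S and productions S → S₁S | ε generates L*.
So the context-free languages are closed under Kleene star.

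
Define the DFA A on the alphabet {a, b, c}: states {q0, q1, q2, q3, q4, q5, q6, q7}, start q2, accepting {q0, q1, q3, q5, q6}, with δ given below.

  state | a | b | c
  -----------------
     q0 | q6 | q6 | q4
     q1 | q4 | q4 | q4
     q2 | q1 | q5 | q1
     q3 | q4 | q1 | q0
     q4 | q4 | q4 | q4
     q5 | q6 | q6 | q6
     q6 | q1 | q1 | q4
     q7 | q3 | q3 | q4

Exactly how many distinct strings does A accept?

12

The useful subgraph on states {q1, q2, q5, q6} is acyclic, so L(A) is finite; the longest accepting path visits 4 useful states, giving maximum string length 3.
Counting accepting paths from q2 by length: 3 of length 1, 3 of length 2, 6 of length 3. Total 12.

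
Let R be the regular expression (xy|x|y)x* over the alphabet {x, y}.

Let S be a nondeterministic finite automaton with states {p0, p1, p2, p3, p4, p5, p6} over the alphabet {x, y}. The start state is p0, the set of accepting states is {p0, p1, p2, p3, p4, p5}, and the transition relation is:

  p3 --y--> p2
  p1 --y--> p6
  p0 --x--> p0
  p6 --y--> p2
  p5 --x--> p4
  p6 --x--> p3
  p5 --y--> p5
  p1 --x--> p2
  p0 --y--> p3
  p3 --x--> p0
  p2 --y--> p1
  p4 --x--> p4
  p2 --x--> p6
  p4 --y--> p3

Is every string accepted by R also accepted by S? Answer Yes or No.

Yes

Converting the expression R to a DFA (subset construction, then merging equivalent states) gives the minimal DFA with states {r0, r1, r2, r3}, start state r0, accepting states {r1, r2} and transitions r0: x→r1, y→r2; r1: x→r2, y→r2; r2: x→r2, y→r3; r3: x→r3, y→r3.
Exploring the product automaton R × S from the start pair (r0, p0), following both machines on each input symbol, reaches 9 state pairs: (r0, p0), (r1, p0), (r2, p3), (r2, p0), (r3, p2), (r3, p3), (r3, p6), (r3, p1), (r3, p0).
R accepts in {r1, r2} and S accepts in {p0, p1, p2, p3, p4, p5}. The reachable pairs whose R-component is accepting are (r1, p0), (r2, p3), (r2, p0); in each of them the S-component is accepting too, so the product for L(R) \ L(S) (R-component accepting, S-component rejecting) has no reachable accepting pair and the difference is empty.
Hence every string in L(R) is also in L(S).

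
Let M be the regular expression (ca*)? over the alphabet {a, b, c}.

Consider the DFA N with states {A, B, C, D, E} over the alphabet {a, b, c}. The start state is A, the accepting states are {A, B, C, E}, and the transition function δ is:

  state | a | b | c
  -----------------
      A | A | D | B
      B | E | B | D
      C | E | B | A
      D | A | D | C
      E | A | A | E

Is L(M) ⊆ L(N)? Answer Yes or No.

Converting the expression M to a DFA (subset construction, then merging equivalent states) gives the minimal DFA with states {m0, m1, m2}, start state m0, accepting states {m0, m2} and transitions m0: a→m1, b→m1, c→m2; m1: a→m1, b→m1, c→m1; m2: a→m2, b→m1, c→m1.
Exploring the product automaton M × N from the start pair (m0, A), following both machines on each input symbol, reaches 9 state pairs: (m0, A), (m1, A), (m1, D), (m2, B), (m1, B), (m1, C), (m2, E), (m1, E), (m2, A).
M accepts in {m0, m2} and N accepts in {A, B, C, E}. The reachable pairs whose M-component is accepting are (m0, A), (m2, B), (m2, E), (m2, A); in each of them the N-component is accepting too, so the product for L(M) \ L(N) (M-component accepting, N-component rejecting) has no reachable accepting pair and the difference is empty.
Hence every string in L(M) is also in L(N).

Yes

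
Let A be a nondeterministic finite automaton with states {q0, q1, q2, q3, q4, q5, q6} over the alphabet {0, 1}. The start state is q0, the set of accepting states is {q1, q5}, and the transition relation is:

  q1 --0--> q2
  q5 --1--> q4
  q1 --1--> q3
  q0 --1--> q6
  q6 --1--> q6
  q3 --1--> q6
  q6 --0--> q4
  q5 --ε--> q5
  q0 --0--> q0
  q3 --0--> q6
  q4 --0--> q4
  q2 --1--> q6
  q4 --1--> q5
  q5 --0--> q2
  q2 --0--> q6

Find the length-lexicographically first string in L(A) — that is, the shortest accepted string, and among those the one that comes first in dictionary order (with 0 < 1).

101

A breadth-first search from q0 reaches an accepting state first via the path q0 → q6 → q4 → q5 on input 101.
No string of length < 3 is accepted (BFS exhausts all shorter strings without reaching an accepting state), and 101 is the lexicographically least accepting string of length 3.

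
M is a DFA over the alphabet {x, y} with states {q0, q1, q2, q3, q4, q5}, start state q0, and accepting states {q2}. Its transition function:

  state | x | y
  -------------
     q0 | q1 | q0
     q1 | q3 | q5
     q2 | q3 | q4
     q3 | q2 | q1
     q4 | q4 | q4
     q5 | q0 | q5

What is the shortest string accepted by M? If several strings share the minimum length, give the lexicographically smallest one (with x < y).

A breadth-first search from q0 reaches an accepting state first via the path q0 → q1 → q3 → q2 on input xxx.
No string of length < 3 is accepted (BFS exhausts all shorter strings without reaching an accepting state), and xxx is the lexicographically least accepting string of length 3.

xxx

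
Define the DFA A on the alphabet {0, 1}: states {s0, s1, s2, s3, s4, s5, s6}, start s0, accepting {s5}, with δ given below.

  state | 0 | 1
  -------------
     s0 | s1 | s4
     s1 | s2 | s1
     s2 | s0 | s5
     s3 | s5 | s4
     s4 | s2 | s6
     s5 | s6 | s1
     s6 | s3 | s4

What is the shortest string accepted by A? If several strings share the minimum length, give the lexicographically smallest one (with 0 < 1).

001

A breadth-first search from s0 reaches an accepting state first via the path s0 → s1 → s2 → s5 on input 001.
No string of length < 3 is accepted (BFS exhausts all shorter strings without reaching an accepting state), and 001 is the lexicographically least accepting string of length 3.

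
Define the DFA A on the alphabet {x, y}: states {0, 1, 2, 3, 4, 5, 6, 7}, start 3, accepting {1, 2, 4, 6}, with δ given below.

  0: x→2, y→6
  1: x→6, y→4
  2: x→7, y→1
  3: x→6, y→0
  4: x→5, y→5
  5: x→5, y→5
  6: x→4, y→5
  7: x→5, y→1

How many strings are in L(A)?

The useful subgraph on states {0, 1, 2, 3, 4, 6, 7} is acyclic, so L(A) is finite; the longest accepting path visits 7 useful states, giving maximum string length 6.
Counting accepting paths from 3 by length: 1 of length 1, 3 of length 2, 2 of length 3, 3 of length 4, 3 of length 5, 1 of length 6. Total 13.

13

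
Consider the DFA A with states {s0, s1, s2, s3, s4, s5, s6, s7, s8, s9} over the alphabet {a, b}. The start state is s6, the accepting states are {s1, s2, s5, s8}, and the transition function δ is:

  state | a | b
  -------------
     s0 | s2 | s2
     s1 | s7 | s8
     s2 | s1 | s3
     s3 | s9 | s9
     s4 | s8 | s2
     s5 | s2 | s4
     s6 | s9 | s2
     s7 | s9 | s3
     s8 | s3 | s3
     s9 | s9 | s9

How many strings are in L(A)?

The useful subgraph on states {s1, s2, s6, s8} is acyclic, so L(A) is finite; the longest accepting path visits 4 useful states, giving maximum string length 3.
Counting accepting paths from s6 by length: 1 of length 1, 1 of length 2, 1 of length 3. Total 3.

3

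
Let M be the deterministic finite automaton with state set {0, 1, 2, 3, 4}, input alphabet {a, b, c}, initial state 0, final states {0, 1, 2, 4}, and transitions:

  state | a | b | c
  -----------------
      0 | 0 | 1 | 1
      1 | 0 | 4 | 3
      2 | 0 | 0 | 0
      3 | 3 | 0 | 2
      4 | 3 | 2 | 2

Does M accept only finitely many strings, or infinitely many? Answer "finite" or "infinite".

infinite

State 0 is reachable from the start and can reach an accepting state, and it lies on the cycle 0 → 0.
Traversing that cycle any number of times yields accepted strings of unbounded length, so the language is infinite.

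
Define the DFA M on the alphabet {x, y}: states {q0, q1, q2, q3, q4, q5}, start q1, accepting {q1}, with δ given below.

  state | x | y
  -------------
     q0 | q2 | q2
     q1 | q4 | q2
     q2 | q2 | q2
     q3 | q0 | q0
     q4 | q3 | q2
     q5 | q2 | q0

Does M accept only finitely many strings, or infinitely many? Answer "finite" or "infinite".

finite

The useful states (reachable from q1 and able to reach an accepting state) are {q1}.
Restricted to these states the transition graph has no cycle, so every accepting path has bounded length and L is finite.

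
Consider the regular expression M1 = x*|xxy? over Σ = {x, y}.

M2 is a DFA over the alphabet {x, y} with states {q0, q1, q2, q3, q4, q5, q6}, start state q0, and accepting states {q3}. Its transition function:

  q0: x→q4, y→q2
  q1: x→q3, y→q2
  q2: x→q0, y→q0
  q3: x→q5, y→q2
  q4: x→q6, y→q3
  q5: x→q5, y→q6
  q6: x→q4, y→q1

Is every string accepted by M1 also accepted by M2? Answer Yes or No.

The empty string ε is in L(M1) but not in L(M2).
So L(M1) ⊄ L(M2).

No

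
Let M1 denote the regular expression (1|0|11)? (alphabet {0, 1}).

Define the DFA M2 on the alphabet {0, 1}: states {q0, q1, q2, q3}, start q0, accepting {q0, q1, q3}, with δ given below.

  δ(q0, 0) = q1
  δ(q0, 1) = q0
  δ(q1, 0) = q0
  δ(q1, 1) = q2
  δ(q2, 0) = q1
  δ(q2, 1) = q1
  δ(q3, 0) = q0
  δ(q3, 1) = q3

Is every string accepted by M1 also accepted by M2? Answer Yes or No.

Yes

Converting the expression M1 to a DFA (subset construction, then merging equivalent states) gives the minimal DFA with states {r0, r1, r2, r3}, start state r0, accepting states {r0, r1, r2} and transitions r0: 0→r1, 1→r2; r1: 0→r3, 1→r3; r2: 0→r3, 1→r1; r3: 0→r3, 1→r3.
Exploring the product automaton M1 × M2 from the start pair (r0, q0), following both machines on each input symbol, reaches 7 state pairs: (r0, q0), (r1, q1), (r2, q0), (r3, q0), (r3, q2), (r3, q1), (r1, q0).
M1 accepts in {r0, r1, r2} and M2 accepts in {q0, q1, q3}. The reachable pairs whose M1-component is accepting are (r0, q0), (r1, q1), (r2, q0), (r1, q0); in each of them the M2-component is accepting too, so the product for L(M1) \ L(M2) (M1-component accepting, M2-component rejecting) has no reachable accepting pair and the difference is empty.
Hence every string in L(M1) is also in L(M2).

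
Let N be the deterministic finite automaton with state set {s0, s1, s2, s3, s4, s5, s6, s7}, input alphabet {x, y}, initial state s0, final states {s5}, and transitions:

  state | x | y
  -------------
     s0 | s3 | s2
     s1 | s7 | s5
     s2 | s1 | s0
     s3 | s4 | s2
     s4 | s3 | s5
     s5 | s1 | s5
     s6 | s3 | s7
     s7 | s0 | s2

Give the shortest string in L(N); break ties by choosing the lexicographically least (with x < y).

xxy

A breadth-first search from s0 reaches an accepting state first via the path s0 → s3 → s4 → s5 on input xxy.
No string of length < 3 is accepted (BFS exhausts all shorter strings without reaching an accepting state), and xxy is the lexicographically least accepting string of length 3.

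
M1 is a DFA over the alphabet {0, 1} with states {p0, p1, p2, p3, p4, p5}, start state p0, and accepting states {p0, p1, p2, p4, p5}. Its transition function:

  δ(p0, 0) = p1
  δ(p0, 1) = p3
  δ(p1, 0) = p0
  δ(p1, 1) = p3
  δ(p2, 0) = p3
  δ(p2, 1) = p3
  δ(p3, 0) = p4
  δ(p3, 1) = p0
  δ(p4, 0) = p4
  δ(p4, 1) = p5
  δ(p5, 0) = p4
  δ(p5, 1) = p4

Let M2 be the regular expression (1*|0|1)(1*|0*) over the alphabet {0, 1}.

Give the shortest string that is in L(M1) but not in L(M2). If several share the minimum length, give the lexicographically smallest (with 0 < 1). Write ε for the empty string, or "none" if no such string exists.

The string 010 is accepted by M1 but not by M2.
No shorter string lies in the difference, and 010 is the lexicographically first length-3 string in L(M1) \ L(M2).

010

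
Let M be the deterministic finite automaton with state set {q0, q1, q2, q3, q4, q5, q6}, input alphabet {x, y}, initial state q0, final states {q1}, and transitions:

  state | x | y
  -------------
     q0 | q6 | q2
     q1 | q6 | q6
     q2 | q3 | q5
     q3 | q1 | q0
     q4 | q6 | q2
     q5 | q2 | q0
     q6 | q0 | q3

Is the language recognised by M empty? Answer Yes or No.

No

The string xyx is accepted: the run q0 → q6 → q3 → q1 ends in the accepting state q1.
Since at least one string is accepted, L(M) is not empty.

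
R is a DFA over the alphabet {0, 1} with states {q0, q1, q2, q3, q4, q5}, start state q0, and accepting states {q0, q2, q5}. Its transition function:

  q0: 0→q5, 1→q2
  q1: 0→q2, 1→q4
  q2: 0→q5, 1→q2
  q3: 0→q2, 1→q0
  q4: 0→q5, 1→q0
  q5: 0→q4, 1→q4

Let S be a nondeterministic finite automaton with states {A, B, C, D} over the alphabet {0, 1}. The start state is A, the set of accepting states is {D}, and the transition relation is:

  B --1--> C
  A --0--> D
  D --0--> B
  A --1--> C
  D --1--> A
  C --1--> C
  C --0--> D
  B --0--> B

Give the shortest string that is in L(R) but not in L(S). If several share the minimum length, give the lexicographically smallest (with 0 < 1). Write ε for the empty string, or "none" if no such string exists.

The empty string ε is accepted by R but not by S.
Since ε is the unique shortest string, it is the required witness.

ε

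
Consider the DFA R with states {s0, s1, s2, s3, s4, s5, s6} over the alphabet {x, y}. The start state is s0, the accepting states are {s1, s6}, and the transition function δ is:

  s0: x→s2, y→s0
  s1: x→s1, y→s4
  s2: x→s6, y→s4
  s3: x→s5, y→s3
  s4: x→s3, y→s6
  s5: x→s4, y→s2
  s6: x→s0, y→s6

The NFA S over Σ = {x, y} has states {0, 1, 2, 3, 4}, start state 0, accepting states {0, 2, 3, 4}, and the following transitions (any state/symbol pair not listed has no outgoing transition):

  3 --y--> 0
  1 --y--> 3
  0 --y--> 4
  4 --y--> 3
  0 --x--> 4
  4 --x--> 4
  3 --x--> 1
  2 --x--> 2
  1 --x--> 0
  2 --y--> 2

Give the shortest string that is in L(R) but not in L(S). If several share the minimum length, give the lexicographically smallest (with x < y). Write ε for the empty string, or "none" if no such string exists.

The string xyxyxyx is accepted by R but not by S.
No shorter string lies in the difference, and xyxyxyx is the lexicographically first length-7 string in L(R) \ L(S).

xyxyxyx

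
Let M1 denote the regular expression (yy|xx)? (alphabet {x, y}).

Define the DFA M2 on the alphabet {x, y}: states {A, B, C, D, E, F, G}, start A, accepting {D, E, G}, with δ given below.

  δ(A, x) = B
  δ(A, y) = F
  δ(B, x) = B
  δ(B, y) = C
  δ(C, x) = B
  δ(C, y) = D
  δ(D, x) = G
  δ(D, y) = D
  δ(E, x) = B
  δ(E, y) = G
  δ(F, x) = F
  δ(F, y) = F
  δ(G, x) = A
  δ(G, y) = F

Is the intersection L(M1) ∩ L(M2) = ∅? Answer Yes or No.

Yes

Converting the expression M1 to a DFA (subset construction, then merging equivalent states) gives the minimal DFA with states {r0, r1, r2, r3, r4}, start state r0, accepting states {r0, r3} and transitions r0: x→r1, y→r2; r1: x→r3, y→r4; r2: x→r4, y→r3; r3: x→r4, y→r4; r4: x→r4, y→r4.
Exploring the product automaton M1 × M2 from the start pair (r0, A), following both machines on each input symbol, reaches 11 state pairs: (r0, A), (r1, B), (r2, F), (r3, B), (r4, C), (r4, F), (r3, F), (r4, B), (r4, D), (r4, G), (r4, A).
M1 accepts in {r0, r3} and M2 accepts in {D, E, G}; no reachable pair has both components accepting, so no string drives both machines to acceptance simultaneously and L(M1) ∩ L(M2) = ∅.
So no string is accepted by both, and the intersection is empty.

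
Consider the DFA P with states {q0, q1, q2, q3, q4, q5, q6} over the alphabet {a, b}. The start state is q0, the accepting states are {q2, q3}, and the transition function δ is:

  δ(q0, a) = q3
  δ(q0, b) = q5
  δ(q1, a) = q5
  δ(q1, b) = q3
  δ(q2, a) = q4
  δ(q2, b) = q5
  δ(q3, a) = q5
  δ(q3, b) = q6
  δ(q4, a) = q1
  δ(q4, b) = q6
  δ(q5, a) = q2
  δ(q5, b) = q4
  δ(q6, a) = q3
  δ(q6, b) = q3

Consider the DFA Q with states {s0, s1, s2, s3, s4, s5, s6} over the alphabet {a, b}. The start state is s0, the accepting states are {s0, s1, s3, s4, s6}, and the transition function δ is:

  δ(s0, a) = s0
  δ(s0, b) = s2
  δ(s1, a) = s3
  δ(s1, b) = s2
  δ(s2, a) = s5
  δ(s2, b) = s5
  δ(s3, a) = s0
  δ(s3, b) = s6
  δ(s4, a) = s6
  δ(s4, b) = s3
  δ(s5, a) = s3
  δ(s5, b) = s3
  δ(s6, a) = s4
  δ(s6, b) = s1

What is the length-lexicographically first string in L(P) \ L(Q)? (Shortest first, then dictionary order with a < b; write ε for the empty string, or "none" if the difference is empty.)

The string ba is accepted by P but not by Q.
No shorter string lies in the difference, and ba is the lexicographically first length-2 string in L(P) \ L(Q).

ba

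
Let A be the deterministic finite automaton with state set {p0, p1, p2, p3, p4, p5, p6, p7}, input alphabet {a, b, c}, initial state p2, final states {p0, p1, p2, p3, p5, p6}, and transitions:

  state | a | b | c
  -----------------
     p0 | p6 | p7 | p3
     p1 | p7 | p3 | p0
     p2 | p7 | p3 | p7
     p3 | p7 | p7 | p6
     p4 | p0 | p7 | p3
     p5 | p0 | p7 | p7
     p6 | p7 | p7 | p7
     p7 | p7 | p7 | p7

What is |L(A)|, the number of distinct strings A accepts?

The useful subgraph on states {p2, p3, p6} is acyclic, so L(A) is finite; the longest accepting path visits 3 useful states, giving maximum string length 2.
Counting accepting paths from p2 by length: 1 of length 0, 1 of length 1, 1 of length 2. Total 3.

3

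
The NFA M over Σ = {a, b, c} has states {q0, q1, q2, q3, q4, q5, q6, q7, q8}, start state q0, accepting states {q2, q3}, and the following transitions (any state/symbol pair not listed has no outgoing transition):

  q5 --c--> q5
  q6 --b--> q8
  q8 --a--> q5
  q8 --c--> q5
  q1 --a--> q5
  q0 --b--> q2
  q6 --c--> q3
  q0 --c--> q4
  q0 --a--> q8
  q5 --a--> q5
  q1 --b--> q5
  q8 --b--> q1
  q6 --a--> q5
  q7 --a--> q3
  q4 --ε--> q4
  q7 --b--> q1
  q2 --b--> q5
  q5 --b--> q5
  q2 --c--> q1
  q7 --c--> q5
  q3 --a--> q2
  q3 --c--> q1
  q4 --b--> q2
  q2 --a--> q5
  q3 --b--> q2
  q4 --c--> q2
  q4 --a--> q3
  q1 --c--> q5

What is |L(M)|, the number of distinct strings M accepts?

6

The useful subgraph on states {q0, q2, q3, q4} is acyclic, so L(M) is finite; the longest accepting path visits 4 useful states, giving maximum string length 3.
Counting accepting paths from q0 by length: 1 of length 1, 3 of length 2, 2 of length 3. Total 6.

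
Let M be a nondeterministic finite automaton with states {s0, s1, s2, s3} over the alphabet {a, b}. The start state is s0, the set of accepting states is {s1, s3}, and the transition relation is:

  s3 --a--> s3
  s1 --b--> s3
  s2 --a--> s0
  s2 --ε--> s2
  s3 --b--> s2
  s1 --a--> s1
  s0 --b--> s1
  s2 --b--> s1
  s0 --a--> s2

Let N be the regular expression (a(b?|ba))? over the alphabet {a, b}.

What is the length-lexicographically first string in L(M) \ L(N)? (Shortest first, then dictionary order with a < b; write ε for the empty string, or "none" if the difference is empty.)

b

The string b is accepted by M but not by N.
No shorter string lies in the difference, and b is the lexicographically first length-1 string in L(M) \ L(N).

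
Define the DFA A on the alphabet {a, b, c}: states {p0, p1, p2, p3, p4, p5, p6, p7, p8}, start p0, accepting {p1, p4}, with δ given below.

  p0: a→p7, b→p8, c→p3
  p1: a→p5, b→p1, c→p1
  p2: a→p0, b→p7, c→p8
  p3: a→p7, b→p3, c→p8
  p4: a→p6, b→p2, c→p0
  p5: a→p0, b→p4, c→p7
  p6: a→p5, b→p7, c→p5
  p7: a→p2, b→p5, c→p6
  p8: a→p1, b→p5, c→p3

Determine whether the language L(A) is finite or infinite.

State p1 is reachable from the start and can reach an accepting state, and it lies on the cycle p1 → p1.
Traversing that cycle any number of times yields accepted strings of unbounded length, so the language is infinite.

infinite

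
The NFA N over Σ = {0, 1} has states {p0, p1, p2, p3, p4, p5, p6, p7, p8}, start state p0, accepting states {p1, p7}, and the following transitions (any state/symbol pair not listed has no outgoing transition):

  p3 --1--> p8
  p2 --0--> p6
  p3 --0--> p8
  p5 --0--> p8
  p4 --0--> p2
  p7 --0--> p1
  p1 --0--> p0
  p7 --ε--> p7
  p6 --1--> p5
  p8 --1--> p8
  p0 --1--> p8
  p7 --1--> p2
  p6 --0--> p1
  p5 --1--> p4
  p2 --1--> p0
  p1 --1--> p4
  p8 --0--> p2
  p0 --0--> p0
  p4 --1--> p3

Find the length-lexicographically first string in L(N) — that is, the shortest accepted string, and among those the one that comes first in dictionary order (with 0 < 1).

1000

A breadth-first search from p0 reaches an accepting state first via the path p0 → p8 → p2 → p6 → p1 on input 1000.
No string of length < 4 is accepted (BFS exhausts all shorter strings without reaching an accepting state), and 1000 is the lexicographically least accepting string of length 4.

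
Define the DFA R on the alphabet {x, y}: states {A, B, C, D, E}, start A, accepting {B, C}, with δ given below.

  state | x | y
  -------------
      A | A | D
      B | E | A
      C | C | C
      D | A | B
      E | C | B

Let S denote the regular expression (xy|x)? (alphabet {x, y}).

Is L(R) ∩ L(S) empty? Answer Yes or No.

Yes

Converting the expression S to a DFA (subset construction, then merging equivalent states) gives the minimal DFA with states {s0, s1, s2, s3}, start state s0, accepting states {s0, s1, s3} and transitions s0: x→s1, y→s2; s1: x→s2, y→s3; s2: x→s2, y→s2; s3: x→s2, y→s2.
Exploring the product automaton R × S from the start pair (A, s0), following both machines on each input symbol, reaches 8 state pairs: (A, s0), (A, s1), (D, s2), (A, s2), (D, s3), (B, s2), (E, s2), (C, s2).
R accepts in {B, C} and S accepts in {s0, s1, s3}; no reachable pair has both components accepting, so no string drives both machines to acceptance simultaneously and L(R) ∩ L(S) = ∅.
So no string is accepted by both, and the intersection is empty.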